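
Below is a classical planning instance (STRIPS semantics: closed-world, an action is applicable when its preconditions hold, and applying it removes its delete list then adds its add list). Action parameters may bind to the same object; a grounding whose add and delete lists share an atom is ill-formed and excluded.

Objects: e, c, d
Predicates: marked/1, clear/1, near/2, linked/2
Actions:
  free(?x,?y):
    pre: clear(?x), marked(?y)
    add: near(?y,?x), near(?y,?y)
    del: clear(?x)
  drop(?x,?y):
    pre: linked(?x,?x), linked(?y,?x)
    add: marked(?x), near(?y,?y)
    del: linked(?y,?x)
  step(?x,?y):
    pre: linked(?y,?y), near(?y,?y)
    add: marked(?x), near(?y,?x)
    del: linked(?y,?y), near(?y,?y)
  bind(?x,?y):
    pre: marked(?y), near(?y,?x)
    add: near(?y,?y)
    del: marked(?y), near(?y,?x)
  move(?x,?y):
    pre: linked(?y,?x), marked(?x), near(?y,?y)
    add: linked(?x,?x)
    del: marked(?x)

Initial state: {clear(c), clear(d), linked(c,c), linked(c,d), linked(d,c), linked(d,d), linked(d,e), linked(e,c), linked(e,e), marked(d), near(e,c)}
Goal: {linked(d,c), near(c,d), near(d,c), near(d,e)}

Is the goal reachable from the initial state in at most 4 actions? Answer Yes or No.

Yes

1. free(c,d)  →  {clear(d), linked(c,c), linked(c,d), linked(d,c), linked(d,d), linked(d,e), linked(e,c), linked(e,e), marked(d), near(d,c), near(d,d), near(e,c)}
2. drop(c,e)  →  {clear(d), linked(c,c), linked(c,d), linked(d,c), linked(d,d), linked(d,e), linked(e,e), marked(c), marked(d), near(d,c), near(d,d), near(e,c), near(e,e)}
3. free(d,c)  →  {linked(c,c), linked(c,d), linked(d,c), linked(d,d), linked(d,e), linked(e,e), marked(c), marked(d), near(c,c), near(c,d), near(d,c), near(d,d), near(e,c), near(e,e)}
4. step(e,d)  →  {linked(c,c), linked(c,d), linked(d,c), linked(d,e), linked(e,e), marked(c), marked(d), marked(e), near(c,c), near(c,d), near(d,c), near(d,e), near(e,c), near(e,e)}
optimal plan length = 4; 4 ≤ 4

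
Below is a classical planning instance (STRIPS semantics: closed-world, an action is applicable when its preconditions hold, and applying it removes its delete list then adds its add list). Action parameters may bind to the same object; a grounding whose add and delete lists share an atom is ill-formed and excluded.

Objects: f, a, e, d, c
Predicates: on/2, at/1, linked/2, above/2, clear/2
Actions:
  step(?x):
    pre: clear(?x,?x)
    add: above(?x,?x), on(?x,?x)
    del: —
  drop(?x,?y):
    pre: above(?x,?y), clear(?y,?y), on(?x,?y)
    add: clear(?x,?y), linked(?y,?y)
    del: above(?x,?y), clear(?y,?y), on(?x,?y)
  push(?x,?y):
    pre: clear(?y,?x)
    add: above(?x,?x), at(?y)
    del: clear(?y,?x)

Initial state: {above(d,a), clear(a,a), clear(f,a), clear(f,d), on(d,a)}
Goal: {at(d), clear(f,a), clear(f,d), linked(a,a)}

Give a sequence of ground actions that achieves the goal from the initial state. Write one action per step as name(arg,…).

1. drop(d,a)  →  {clear(d,a), clear(f,a), clear(f,d), linked(a,a)}
2. push(a,d)  →  {above(a,a), at(d), clear(f,a), clear(f,d), linked(a,a)}

drop(d,a); push(a,d)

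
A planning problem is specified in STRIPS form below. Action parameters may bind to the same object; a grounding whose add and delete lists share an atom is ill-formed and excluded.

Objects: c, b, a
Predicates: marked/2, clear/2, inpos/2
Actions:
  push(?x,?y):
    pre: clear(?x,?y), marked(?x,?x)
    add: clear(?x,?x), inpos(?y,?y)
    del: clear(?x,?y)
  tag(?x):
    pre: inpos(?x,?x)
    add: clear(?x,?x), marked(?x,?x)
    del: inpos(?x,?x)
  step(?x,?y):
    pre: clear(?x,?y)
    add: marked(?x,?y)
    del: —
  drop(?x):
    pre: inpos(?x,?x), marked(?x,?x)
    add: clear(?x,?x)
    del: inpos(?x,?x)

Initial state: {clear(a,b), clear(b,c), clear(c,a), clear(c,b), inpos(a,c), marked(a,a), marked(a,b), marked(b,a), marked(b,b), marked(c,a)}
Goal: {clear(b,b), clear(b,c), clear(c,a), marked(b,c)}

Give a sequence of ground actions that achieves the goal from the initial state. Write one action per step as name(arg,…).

1. push(a,b)  →  {clear(a,a), clear(b,c), clear(c,a), clear(c,b), inpos(a,c), inpos(b,b), marked(a,a), marked(a,b), marked(b,a), marked(b,b), marked(c,a)}
2. tag(b)  →  {clear(a,a), clear(b,b), clear(b,c), clear(c,a), clear(c,b), inpos(a,c), marked(a,a), marked(a,b), marked(b,a), marked(b,b), marked(c,a)}
3. step(b,c)  →  {clear(a,a), clear(b,b), clear(b,c), clear(c,a), clear(c,b), inpos(a,c), marked(a,a), marked(a,b), marked(b,a), marked(b,b), marked(b,c), marked(c,a)}

push(a,b); tag(b); step(b,c)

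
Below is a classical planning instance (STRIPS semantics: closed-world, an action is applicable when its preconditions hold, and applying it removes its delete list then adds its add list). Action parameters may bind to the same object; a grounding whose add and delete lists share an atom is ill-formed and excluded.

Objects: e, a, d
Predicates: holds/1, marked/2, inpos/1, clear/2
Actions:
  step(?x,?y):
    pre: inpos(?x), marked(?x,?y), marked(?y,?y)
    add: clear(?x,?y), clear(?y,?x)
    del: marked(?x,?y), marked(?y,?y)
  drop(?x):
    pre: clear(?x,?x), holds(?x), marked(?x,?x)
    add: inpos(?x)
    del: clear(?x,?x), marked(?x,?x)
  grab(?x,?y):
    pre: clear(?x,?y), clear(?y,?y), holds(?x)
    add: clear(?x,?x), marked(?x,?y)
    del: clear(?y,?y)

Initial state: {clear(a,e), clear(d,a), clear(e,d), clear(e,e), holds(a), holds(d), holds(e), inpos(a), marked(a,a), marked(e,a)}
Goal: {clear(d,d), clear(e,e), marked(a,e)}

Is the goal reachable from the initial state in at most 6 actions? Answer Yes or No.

1. step(a,a)  →  {clear(a,a), clear(a,e), clear(d,a), clear(e,d), clear(e,e), holds(a), holds(d), holds(e), inpos(a), marked(e,a)}
2. grab(d,a)  →  {clear(a,e), clear(d,a), clear(d,d), clear(e,d), clear(e,e), holds(a), holds(d), holds(e), inpos(a), marked(d,a), marked(e,a)}
3. grab(a,e)  →  {clear(a,a), clear(a,e), clear(d,a), clear(d,d), clear(e,d), holds(a), holds(d), holds(e), inpos(a), marked(a,e), marked(d,a), marked(e,a)}
4. grab(e,d)  →  {clear(a,a), clear(a,e), clear(d,a), clear(e,d), clear(e,e), holds(a), holds(d), holds(e), inpos(a), marked(a,e), marked(d,a), marked(e,a), marked(e,d)}
5. grab(d,a)  →  {clear(a,e), clear(d,a), clear(d,d), clear(e,d), clear(e,e), holds(a), holds(d), holds(e), inpos(a), marked(a,e), marked(d,a), marked(e,a), marked(e,d)}
optimal plan length = 5; 5 ≤ 6

Yes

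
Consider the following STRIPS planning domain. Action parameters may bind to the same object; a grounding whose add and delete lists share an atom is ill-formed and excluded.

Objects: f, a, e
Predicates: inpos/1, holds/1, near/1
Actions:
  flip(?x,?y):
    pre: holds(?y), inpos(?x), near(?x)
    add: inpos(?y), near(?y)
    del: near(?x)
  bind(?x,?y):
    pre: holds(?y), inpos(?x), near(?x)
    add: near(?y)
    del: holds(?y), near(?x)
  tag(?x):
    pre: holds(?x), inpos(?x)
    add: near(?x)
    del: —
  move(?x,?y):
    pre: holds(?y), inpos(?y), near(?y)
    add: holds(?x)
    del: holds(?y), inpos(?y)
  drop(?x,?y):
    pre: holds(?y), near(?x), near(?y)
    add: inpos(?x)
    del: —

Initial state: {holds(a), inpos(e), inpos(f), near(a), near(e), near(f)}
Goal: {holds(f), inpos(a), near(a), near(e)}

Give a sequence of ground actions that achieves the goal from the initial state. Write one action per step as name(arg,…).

drop(a,a); move(f,a); drop(a,f)

1. drop(a,a)  →  {holds(a), inpos(a), inpos(e), inpos(f), near(a), near(e), near(f)}
2. move(f,a)  →  {holds(f), inpos(e), inpos(f), near(a), near(e), near(f)}
3. drop(a,f)  →  {holds(f), inpos(a), inpos(e), inpos(f), near(a), near(e), near(f)}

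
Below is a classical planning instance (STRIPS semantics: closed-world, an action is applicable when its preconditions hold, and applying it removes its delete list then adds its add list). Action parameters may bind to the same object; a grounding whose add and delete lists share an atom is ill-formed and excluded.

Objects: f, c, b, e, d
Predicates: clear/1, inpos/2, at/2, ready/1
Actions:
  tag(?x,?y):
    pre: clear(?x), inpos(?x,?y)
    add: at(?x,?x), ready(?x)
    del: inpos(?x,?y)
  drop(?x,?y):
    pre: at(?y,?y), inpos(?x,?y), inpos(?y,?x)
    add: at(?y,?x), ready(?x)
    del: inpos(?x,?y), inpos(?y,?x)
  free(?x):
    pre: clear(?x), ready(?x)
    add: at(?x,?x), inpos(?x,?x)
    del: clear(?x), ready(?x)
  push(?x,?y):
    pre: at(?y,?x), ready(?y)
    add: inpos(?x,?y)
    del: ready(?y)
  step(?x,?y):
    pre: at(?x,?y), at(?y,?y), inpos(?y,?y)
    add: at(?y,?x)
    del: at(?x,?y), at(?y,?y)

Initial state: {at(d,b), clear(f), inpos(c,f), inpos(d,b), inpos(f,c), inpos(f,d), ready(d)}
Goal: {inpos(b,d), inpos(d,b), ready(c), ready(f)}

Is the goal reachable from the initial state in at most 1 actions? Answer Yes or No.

1. tag(f,d)  →  {at(d,b), at(f,f), clear(f), inpos(c,f), inpos(d,b), inpos(f,c), ready(d), ready(f)}
2. drop(c,f)  →  {at(d,b), at(f,c), at(f,f), clear(f), inpos(d,b), ready(c), ready(d), ready(f)}
3. push(b,d)  →  {at(d,b), at(f,c), at(f,f), clear(f), inpos(b,d), inpos(d,b), ready(c), ready(f)}
optimal plan length = 3; 3 > 1

No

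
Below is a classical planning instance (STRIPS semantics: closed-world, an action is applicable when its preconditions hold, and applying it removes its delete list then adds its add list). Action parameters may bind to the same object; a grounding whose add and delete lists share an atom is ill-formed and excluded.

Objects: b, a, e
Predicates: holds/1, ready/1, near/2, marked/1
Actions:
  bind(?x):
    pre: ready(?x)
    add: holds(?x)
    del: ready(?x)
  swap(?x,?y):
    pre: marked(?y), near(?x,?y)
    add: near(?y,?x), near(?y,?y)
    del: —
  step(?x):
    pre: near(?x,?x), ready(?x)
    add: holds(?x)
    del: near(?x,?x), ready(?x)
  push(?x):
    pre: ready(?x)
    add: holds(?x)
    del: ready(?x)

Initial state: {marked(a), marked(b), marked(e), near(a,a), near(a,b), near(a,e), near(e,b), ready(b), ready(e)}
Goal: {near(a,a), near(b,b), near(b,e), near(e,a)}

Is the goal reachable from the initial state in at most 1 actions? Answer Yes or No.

1. swap(a,e)  →  {marked(a), marked(b), marked(e), near(a,a), near(a,b), near(a,e), near(e,a), near(e,b), near(e,e), ready(b), ready(e)}
2. swap(e,b)  →  {marked(a), marked(b), marked(e), near(a,a), near(a,b), near(a,e), near(b,b), near(b,e), near(e,a), near(e,b), near(e,e), ready(b), ready(e)}
optimal plan length = 2; 2 > 1

No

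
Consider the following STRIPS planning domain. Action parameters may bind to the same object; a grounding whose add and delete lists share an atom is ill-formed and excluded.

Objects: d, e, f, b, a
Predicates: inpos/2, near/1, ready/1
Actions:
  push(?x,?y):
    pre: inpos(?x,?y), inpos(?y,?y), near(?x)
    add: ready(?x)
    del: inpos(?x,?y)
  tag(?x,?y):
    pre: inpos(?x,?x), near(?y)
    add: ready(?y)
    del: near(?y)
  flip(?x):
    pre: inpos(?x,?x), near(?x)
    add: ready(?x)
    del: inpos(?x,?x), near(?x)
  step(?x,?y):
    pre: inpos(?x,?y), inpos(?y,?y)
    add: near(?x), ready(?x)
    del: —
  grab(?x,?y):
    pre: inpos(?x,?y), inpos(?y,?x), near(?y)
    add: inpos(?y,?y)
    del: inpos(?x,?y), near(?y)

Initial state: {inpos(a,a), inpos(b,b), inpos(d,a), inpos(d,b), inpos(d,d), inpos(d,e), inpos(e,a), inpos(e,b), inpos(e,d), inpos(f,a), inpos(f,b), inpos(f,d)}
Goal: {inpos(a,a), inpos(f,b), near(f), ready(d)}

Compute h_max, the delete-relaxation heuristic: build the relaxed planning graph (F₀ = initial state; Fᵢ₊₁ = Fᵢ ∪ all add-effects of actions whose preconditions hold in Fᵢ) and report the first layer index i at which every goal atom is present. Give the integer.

F0 = init (12 atoms)
F1 = F0 ∪ {near(a), near(b), near(d), near(e), near(f), ready(a), ready(b), ready(d), ready(e), ready(f)}  (22 atoms)
goal ⊆ F1  ⇒  h_max = 1

1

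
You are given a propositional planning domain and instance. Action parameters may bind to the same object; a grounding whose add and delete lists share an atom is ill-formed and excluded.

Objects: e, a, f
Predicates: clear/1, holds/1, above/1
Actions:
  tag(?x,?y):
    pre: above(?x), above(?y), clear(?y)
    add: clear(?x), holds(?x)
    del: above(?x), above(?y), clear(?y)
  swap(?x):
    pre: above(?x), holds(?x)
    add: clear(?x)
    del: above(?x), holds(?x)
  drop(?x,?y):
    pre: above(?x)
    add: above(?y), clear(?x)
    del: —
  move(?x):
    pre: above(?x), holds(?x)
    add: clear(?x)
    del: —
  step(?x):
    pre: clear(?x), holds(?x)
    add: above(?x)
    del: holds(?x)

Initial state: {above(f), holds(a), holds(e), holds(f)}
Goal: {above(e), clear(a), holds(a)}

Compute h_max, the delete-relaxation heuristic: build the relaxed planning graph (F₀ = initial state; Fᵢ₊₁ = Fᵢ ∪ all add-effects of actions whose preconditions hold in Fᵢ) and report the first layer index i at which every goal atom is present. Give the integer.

F0 = init (4 atoms)
F1 = F0 ∪ {above(a), above(e), clear(f)}  (7 atoms)
F2 = F1 ∪ {clear(a), clear(e)}  (9 atoms)
goal ⊆ F2  ⇒  h_max = 2

2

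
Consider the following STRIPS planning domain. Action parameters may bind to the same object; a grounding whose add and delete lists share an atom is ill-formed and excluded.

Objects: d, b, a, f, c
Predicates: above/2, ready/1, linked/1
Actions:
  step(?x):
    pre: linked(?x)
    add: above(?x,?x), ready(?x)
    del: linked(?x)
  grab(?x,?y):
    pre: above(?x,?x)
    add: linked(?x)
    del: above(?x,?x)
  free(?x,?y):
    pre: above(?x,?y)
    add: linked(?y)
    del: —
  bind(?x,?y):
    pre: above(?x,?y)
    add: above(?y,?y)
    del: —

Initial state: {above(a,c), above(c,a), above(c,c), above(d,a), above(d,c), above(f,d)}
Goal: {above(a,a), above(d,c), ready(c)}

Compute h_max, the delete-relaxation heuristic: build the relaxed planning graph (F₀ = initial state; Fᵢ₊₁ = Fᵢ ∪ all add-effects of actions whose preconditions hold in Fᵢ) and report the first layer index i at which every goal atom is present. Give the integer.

F0 = init (6 atoms)
F1 = F0 ∪ {above(a,a), above(d,d), linked(a), linked(c), linked(d)}  (11 atoms)
F2 = F1 ∪ {ready(a), ready(c), ready(d)}  (14 atoms)
goal ⊆ F2  ⇒  h_max = 2

2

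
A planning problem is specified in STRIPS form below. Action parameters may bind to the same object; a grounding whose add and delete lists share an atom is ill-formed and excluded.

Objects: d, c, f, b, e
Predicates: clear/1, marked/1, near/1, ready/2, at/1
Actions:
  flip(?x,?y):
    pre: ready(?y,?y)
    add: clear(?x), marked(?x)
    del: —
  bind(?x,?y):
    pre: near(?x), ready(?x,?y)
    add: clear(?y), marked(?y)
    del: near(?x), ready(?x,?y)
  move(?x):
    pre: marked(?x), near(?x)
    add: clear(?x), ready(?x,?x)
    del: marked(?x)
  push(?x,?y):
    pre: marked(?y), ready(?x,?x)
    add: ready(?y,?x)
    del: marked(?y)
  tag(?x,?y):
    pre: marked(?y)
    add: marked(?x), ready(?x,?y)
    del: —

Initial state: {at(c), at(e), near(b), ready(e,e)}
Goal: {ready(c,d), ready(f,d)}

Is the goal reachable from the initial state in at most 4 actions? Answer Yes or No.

1. flip(d,e)  →  {at(c), at(e), clear(d), marked(d), near(b), ready(e,e)}
2. tag(c,d)  →  {at(c), at(e), clear(d), marked(c), marked(d), near(b), ready(c,d), ready(e,e)}
3. tag(f,d)  →  {at(c), at(e), clear(d), marked(c), marked(d), marked(f), near(b), ready(c,d), ready(e,e), ready(f,d)}
optimal plan length = 3; 3 ≤ 4

Yes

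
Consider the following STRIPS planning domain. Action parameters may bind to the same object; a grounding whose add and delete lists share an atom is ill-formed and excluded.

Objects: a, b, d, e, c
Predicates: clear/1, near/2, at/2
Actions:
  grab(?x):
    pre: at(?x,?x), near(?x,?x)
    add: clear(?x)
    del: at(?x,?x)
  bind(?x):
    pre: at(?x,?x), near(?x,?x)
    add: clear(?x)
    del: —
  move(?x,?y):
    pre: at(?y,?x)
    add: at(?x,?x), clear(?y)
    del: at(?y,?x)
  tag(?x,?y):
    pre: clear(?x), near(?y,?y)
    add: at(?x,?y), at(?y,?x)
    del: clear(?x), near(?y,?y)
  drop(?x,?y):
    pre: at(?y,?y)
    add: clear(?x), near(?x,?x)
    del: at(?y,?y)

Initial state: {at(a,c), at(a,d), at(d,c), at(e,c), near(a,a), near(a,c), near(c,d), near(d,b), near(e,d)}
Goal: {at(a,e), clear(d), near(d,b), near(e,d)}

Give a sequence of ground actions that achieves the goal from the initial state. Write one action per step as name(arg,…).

move(c,d); move(c,e); tag(e,a)

1. move(c,d)  →  {at(a,c), at(a,d), at(c,c), at(e,c), clear(d), near(a,a), near(a,c), near(c,d), near(d,b), near(e,d)}
2. move(c,e)  →  {at(a,c), at(a,d), at(c,c), clear(d), clear(e), near(a,a), near(a,c), near(c,d), near(d,b), near(e,d)}
3. tag(e,a)  →  {at(a,c), at(a,d), at(a,e), at(c,c), at(e,a), clear(d), near(a,c), near(c,d), near(d,b), near(e,d)}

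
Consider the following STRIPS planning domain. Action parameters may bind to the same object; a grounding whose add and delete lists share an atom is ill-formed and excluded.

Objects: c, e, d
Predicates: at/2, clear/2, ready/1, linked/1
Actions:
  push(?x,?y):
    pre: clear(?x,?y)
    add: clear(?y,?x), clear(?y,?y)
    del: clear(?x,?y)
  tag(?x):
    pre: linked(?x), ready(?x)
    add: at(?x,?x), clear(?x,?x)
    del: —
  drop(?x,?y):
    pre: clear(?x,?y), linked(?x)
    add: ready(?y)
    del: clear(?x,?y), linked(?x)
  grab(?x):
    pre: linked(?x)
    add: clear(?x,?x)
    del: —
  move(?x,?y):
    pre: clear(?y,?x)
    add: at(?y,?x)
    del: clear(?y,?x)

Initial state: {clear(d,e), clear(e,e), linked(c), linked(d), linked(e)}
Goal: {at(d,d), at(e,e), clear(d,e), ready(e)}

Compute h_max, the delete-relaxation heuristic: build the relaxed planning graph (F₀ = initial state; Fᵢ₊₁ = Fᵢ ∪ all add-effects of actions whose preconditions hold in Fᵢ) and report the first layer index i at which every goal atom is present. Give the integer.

2

F0 = init (5 atoms)
F1 = F0 ∪ {at(d,e), at(e,e), clear(c,c), clear(d,d), clear(e,d), ready(e)}  (11 atoms)
F2 = F1 ∪ {at(c,c), at(d,d), at(e,d), ready(c), ready(d)}  (16 atoms)
goal ⊆ F2  ⇒  h_max = 2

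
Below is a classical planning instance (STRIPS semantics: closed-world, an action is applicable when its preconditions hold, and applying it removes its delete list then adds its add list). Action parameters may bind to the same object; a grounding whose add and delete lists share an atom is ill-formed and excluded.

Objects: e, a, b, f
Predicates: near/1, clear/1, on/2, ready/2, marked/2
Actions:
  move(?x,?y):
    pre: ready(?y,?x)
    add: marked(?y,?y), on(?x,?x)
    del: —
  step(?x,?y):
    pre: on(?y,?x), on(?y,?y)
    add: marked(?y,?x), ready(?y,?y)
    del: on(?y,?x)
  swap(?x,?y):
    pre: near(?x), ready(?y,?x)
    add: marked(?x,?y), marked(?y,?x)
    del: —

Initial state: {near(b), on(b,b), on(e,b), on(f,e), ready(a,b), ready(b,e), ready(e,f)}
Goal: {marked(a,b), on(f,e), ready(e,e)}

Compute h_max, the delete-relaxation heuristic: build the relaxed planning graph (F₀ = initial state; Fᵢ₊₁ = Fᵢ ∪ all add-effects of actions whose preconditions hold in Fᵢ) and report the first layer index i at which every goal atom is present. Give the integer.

2

F0 = init (7 atoms)
F1 = F0 ∪ {marked(a,a), marked(a,b), marked(b,a), marked(b,b), marked(e,e), on(e,e), on(f,f), ready(b,b)}  (15 atoms)
F2 = F1 ∪ {marked(e,b), marked(f,e), marked(f,f), ready(e,e), ready(f,f)}  (20 atoms)
goal ⊆ F2  ⇒  h_max = 2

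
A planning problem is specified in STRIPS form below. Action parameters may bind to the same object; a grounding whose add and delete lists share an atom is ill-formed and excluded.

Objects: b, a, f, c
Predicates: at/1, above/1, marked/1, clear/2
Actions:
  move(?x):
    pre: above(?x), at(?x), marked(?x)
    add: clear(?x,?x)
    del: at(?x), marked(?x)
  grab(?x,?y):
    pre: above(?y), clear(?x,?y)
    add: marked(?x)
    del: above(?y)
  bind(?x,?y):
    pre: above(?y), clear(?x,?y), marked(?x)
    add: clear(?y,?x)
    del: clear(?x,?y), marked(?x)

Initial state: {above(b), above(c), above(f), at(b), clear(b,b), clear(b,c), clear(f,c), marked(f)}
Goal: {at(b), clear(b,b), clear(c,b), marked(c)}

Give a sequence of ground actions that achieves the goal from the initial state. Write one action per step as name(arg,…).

grab(b,b); bind(b,c); bind(f,c); grab(c,f)

1. grab(b,b)  →  {above(c), above(f), at(b), clear(b,b), clear(b,c), clear(f,c), marked(b), marked(f)}
2. bind(b,c)  →  {above(c), above(f), at(b), clear(b,b), clear(c,b), clear(f,c), marked(f)}
3. bind(f,c)  →  {above(c), above(f), at(b), clear(b,b), clear(c,b), clear(c,f)}
4. grab(c,f)  →  {above(c), at(b), clear(b,b), clear(c,b), clear(c,f), marked(c)}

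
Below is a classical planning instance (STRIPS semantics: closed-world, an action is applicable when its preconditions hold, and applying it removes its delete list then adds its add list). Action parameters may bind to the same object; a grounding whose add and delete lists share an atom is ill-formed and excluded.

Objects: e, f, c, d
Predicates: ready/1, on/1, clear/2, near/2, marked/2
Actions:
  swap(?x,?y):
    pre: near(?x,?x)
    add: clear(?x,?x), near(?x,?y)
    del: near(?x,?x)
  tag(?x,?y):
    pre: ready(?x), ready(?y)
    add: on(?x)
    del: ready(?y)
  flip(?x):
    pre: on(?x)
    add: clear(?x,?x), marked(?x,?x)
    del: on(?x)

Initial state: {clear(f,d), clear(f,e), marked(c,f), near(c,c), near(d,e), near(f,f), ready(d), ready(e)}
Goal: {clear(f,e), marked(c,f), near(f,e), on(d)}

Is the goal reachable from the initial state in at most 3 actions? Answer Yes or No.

1. swap(f,e)  →  {clear(f,d), clear(f,e), clear(f,f), marked(c,f), near(c,c), near(d,e), near(f,e), ready(d), ready(e)}
2. tag(d,e)  →  {clear(f,d), clear(f,e), clear(f,f), marked(c,f), near(c,c), near(d,e), near(f,e), on(d), ready(d)}
optimal plan length = 2; 2 ≤ 3

Yes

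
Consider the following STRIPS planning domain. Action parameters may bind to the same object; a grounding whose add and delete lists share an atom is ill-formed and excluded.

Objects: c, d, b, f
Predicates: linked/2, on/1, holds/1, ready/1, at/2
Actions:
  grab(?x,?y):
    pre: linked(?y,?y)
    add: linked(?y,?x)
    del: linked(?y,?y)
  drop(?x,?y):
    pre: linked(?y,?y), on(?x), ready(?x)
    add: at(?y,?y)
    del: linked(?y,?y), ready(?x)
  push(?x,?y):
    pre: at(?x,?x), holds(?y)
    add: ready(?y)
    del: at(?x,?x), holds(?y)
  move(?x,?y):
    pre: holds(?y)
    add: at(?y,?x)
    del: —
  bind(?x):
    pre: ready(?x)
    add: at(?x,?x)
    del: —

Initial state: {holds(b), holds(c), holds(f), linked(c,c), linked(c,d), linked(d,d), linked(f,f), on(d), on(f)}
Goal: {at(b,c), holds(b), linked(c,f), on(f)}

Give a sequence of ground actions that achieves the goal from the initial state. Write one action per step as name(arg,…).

grab(f,c); move(c,b)

1. grab(f,c)  →  {holds(b), holds(c), holds(f), linked(c,d), linked(c,f), linked(d,d), linked(f,f), on(d), on(f)}
2. move(c,b)  →  {at(b,c), holds(b), holds(c), holds(f), linked(c,d), linked(c,f), linked(d,d), linked(f,f), on(d), on(f)}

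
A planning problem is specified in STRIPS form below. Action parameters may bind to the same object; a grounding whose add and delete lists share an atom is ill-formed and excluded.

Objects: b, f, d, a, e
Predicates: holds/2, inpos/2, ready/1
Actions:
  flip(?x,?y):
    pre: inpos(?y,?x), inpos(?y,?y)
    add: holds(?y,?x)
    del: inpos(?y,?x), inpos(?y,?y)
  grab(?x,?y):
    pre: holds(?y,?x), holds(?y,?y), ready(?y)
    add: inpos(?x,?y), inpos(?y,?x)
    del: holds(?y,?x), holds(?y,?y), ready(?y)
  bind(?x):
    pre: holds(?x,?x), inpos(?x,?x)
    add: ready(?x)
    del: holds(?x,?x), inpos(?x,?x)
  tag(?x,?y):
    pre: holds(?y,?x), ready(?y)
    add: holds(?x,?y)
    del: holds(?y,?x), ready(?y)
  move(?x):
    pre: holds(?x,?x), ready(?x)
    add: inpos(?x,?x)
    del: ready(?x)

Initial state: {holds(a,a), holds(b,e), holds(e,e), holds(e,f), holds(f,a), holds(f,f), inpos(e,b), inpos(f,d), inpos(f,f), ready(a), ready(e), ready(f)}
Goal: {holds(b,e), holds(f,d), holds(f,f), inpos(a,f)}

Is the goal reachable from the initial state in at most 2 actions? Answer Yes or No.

No

1. flip(d,f)  →  {holds(a,a), holds(b,e), holds(e,e), holds(e,f), holds(f,a), holds(f,d), holds(f,f), inpos(e,b), ready(a), ready(e), ready(f)}
2. tag(a,f)  →  {holds(a,a), holds(a,f), holds(b,e), holds(e,e), holds(e,f), holds(f,d), holds(f,f), inpos(e,b), ready(a), ready(e)}
3. grab(f,a)  →  {holds(b,e), holds(e,e), holds(e,f), holds(f,d), holds(f,f), inpos(a,f), inpos(e,b), inpos(f,a), ready(e)}
optimal plan length = 3; 3 > 2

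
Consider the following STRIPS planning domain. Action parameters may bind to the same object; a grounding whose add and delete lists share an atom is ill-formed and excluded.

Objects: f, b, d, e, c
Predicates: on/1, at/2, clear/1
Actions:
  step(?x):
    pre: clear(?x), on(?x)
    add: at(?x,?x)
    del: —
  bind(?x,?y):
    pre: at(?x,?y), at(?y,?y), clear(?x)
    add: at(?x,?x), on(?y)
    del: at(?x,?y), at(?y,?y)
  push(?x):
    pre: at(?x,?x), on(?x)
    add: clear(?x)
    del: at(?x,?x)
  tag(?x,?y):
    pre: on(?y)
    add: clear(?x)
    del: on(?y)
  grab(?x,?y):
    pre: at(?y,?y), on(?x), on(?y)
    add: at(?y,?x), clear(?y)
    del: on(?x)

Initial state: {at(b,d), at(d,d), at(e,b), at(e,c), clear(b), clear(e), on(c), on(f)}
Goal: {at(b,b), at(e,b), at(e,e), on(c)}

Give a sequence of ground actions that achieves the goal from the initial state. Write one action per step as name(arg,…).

bind(b,d); tag(c,f); step(c); bind(e,c)

1. bind(b,d)  →  {at(b,b), at(e,b), at(e,c), clear(b), clear(e), on(c), on(d), on(f)}
2. tag(c,f)  →  {at(b,b), at(e,b), at(e,c), clear(b), clear(c), clear(e), on(c), on(d)}
3. step(c)  →  {at(b,b), at(c,c), at(e,b), at(e,c), clear(b), clear(c), clear(e), on(c), on(d)}
4. bind(e,c)  →  {at(b,b), at(e,b), at(e,e), clear(b), clear(c), clear(e), on(c), on(d)}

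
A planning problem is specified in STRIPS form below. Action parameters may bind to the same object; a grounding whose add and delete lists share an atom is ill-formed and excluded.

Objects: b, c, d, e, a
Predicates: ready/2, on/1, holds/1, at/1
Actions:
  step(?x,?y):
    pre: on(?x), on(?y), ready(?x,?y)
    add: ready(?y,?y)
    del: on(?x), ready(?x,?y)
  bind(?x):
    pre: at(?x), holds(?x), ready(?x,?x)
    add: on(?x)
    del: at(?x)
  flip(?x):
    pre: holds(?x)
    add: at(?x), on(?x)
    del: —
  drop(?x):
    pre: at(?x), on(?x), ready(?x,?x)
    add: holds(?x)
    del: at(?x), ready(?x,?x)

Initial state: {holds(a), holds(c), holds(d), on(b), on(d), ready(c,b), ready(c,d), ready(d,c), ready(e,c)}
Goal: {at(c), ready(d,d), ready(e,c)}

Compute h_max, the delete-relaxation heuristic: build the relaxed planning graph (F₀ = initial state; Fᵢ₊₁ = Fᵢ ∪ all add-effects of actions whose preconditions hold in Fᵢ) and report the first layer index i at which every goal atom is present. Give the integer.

2

F0 = init (9 atoms)
F1 = F0 ∪ {at(a), at(c), at(d), on(a), on(c)}  (14 atoms)
F2 = F1 ∪ {ready(b,b), ready(c,c), ready(d,d)}  (17 atoms)
goal ⊆ F2  ⇒  h_max = 2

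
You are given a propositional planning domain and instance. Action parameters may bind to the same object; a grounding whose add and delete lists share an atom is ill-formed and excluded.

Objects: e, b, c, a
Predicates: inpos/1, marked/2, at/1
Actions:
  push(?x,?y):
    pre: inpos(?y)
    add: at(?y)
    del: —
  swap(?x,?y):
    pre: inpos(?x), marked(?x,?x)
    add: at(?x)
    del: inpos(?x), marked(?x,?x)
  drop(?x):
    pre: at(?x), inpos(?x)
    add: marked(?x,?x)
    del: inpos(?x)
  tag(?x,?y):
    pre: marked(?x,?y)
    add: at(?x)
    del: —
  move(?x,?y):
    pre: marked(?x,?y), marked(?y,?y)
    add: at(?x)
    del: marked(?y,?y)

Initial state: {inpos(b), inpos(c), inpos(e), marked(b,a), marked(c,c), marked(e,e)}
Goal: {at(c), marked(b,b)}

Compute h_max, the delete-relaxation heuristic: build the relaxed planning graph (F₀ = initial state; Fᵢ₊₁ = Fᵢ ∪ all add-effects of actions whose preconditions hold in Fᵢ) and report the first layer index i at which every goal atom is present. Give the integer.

F0 = init (6 atoms)
F1 = F0 ∪ {at(b), at(c), at(e)}  (9 atoms)
F2 = F1 ∪ {marked(b,b)}  (10 atoms)
goal ⊆ F2  ⇒  h_max = 2

2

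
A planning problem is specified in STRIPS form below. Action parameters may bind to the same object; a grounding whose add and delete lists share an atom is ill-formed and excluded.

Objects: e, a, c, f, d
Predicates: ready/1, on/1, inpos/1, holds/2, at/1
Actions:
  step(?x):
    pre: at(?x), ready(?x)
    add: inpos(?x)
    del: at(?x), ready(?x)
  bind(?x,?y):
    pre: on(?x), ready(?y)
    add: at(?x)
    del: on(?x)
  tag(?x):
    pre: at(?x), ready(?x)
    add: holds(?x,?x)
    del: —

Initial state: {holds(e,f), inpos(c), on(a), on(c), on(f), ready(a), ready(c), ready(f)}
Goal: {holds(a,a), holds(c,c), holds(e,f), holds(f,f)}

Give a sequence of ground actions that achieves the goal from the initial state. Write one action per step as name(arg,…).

1. bind(a,a)  →  {at(a), holds(e,f), inpos(c), on(c), on(f), ready(a), ready(c), ready(f)}
2. bind(c,a)  →  {at(a), at(c), holds(e,f), inpos(c), on(f), ready(a), ready(c), ready(f)}
3. bind(f,a)  →  {at(a), at(c), at(f), holds(e,f), inpos(c), ready(a), ready(c), ready(f)}
4. tag(a)  →  {at(a), at(c), at(f), holds(a,a), holds(e,f), inpos(c), ready(a), ready(c), ready(f)}
5. tag(c)  →  {at(a), at(c), at(f), holds(a,a), holds(c,c), holds(e,f), inpos(c), ready(a), ready(c), ready(f)}
6. tag(f)  →  {at(a), at(c), at(f), holds(a,a), holds(c,c), holds(e,f), holds(f,f), inpos(c), ready(a), ready(c), ready(f)}

bind(a,a); bind(c,a); bind(f,a); tag(a); tag(c); tag(f)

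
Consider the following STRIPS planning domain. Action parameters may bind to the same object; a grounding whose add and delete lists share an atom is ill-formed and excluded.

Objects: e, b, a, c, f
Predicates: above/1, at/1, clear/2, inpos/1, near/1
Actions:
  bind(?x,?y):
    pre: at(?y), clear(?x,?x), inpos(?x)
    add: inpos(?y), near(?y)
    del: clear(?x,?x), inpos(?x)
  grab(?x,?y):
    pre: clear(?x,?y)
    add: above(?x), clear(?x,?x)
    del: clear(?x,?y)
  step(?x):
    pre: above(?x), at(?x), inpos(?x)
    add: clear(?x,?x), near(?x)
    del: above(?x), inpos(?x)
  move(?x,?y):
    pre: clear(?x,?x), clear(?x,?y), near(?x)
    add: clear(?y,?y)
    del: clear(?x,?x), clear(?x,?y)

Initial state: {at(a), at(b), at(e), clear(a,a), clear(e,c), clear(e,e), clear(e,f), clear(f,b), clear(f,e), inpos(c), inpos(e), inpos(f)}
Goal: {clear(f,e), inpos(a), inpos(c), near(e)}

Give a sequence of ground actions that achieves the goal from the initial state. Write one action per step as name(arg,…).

1. bind(e,a)  →  {at(a), at(b), at(e), clear(a,a), clear(e,c), clear(e,f), clear(f,b), clear(f,e), inpos(a), inpos(c), inpos(f), near(a)}
2. grab(f,b)  →  {above(f), at(a), at(b), at(e), clear(a,a), clear(e,c), clear(e,f), clear(f,e), clear(f,f), inpos(a), inpos(c), inpos(f), near(a)}
3. bind(f,e)  →  {above(f), at(a), at(b), at(e), clear(a,a), clear(e,c), clear(e,f), clear(f,e), inpos(a), inpos(c), inpos(e), near(a), near(e)}

bind(e,a); grab(f,b); bind(f,e)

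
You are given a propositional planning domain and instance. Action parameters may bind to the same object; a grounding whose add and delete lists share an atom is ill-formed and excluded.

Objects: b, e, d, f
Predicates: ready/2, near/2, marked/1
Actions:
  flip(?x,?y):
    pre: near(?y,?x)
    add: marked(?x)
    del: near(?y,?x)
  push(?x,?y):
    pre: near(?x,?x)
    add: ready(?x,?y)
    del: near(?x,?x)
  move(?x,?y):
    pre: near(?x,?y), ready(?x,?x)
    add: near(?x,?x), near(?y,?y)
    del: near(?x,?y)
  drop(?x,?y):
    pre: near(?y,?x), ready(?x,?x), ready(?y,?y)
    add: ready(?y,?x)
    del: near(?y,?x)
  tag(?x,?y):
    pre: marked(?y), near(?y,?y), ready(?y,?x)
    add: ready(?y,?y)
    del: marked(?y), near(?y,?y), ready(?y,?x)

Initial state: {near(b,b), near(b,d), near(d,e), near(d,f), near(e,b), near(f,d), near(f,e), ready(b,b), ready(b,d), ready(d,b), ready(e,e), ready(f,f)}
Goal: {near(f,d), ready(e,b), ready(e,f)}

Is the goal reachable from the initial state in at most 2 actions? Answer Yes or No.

No

1. move(f,e)  →  {near(b,b), near(b,d), near(d,e), near(d,f), near(e,b), near(e,e), near(f,d), near(f,f), ready(b,b), ready(b,d), ready(d,b), ready(e,e), ready(f,f)}
2. push(e,f)  →  {near(b,b), near(b,d), near(d,e), near(d,f), near(e,b), near(f,d), near(f,f), ready(b,b), ready(b,d), ready(d,b), ready(e,e), ready(e,f), ready(f,f)}
3. drop(b,e)  →  {near(b,b), near(b,d), near(d,e), near(d,f), near(f,d), near(f,f), ready(b,b), ready(b,d), ready(d,b), ready(e,b), ready(e,e), ready(e,f), ready(f,f)}
optimal plan length = 3; 3 > 2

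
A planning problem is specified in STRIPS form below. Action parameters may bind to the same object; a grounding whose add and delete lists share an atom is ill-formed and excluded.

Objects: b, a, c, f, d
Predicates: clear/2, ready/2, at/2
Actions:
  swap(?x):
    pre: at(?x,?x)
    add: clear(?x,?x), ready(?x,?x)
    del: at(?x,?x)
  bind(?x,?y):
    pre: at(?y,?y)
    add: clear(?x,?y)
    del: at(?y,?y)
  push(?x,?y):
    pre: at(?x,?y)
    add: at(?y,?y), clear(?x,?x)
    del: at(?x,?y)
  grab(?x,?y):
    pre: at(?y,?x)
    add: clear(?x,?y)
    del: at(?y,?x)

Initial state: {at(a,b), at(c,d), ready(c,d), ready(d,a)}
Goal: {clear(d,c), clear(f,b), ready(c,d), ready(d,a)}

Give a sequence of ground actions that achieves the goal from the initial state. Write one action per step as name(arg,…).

push(a,b); bind(f,b); grab(d,c)

1. push(a,b)  →  {at(b,b), at(c,d), clear(a,a), ready(c,d), ready(d,a)}
2. bind(f,b)  →  {at(c,d), clear(a,a), clear(f,b), ready(c,d), ready(d,a)}
3. grab(d,c)  →  {clear(a,a), clear(d,c), clear(f,b), ready(c,d), ready(d,a)}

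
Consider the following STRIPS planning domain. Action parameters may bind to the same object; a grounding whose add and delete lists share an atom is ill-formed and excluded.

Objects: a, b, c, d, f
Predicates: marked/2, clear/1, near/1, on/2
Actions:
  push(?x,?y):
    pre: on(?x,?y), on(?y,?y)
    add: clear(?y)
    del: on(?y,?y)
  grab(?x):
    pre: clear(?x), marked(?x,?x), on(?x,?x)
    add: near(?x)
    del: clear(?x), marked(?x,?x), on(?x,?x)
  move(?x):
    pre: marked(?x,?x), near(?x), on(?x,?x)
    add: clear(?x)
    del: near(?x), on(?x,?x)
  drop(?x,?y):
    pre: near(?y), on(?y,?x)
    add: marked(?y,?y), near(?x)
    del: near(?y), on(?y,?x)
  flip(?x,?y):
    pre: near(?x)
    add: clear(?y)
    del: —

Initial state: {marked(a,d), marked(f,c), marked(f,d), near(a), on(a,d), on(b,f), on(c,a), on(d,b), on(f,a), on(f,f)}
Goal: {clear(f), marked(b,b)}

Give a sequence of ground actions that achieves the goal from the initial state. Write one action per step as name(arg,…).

push(b,f); drop(d,a); drop(b,d); drop(f,b)

1. push(b,f)  →  {clear(f), marked(a,d), marked(f,c), marked(f,d), near(a), on(a,d), on(b,f), on(c,a), on(d,b), on(f,a)}
2. drop(d,a)  →  {clear(f), marked(a,a), marked(a,d), marked(f,c), marked(f,d), near(d), on(b,f), on(c,a), on(d,b), on(f,a)}
3. drop(b,d)  →  {clear(f), marked(a,a), marked(a,d), marked(d,d), marked(f,c), marked(f,d), near(b), on(b,f), on(c,a), on(f,a)}
4. drop(f,b)  →  {clear(f), marked(a,a), marked(a,d), marked(b,b), marked(d,d), marked(f,c), marked(f,d), near(f), on(c,a), on(f,a)}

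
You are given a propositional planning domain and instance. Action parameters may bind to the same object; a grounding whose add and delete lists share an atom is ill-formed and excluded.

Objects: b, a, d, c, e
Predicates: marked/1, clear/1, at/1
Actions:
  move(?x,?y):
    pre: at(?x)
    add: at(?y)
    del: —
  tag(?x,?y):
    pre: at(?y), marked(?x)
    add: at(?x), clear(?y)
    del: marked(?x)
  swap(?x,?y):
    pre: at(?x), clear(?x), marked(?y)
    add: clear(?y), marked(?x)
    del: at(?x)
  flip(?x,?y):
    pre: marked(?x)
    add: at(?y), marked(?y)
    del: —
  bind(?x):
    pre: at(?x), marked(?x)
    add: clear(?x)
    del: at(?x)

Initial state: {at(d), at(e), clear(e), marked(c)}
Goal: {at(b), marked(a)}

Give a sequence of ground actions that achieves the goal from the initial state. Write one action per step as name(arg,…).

move(d,b); flip(c,a)

1. move(d,b)  →  {at(b), at(d), at(e), clear(e), marked(c)}
2. flip(c,a)  →  {at(a), at(b), at(d), at(e), clear(e), marked(a), marked(c)}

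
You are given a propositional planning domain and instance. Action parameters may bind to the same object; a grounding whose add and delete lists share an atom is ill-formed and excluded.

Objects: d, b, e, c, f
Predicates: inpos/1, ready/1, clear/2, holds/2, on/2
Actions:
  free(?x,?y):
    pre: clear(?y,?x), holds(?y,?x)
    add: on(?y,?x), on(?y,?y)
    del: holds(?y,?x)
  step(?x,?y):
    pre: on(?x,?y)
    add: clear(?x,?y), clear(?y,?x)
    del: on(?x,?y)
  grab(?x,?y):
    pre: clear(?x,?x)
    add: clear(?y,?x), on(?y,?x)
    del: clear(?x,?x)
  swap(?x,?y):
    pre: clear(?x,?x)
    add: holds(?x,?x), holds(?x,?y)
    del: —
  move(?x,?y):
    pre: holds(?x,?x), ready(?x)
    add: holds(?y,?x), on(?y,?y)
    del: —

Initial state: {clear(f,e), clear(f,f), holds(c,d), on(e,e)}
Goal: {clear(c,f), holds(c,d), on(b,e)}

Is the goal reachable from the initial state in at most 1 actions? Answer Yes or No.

1. step(e,e)  →  {clear(e,e), clear(f,e), clear(f,f), holds(c,d)}
2. grab(e,b)  →  {clear(b,e), clear(f,e), clear(f,f), holds(c,d), on(b,e)}
3. grab(f,c)  →  {clear(b,e), clear(c,f), clear(f,e), holds(c,d), on(b,e), on(c,f)}
optimal plan length = 3; 3 > 1

No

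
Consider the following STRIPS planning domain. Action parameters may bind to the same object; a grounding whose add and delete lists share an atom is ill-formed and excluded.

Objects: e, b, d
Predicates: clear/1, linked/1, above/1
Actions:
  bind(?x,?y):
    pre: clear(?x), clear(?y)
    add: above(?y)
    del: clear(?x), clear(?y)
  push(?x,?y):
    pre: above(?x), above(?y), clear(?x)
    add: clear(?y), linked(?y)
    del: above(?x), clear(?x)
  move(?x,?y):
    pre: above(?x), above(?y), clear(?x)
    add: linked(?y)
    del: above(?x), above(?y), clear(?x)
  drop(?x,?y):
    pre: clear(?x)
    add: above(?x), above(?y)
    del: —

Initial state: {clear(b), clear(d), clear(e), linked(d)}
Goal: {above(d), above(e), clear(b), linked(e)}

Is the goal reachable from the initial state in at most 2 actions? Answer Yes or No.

1. drop(e,e)  →  {above(e), clear(b), clear(d), clear(e), linked(d)}
2. move(e,e)  →  {clear(b), clear(d), linked(d), linked(e)}
3. drop(d,e)  →  {above(d), above(e), clear(b), clear(d), linked(d), linked(e)}
optimal plan length = 3; 3 > 2

No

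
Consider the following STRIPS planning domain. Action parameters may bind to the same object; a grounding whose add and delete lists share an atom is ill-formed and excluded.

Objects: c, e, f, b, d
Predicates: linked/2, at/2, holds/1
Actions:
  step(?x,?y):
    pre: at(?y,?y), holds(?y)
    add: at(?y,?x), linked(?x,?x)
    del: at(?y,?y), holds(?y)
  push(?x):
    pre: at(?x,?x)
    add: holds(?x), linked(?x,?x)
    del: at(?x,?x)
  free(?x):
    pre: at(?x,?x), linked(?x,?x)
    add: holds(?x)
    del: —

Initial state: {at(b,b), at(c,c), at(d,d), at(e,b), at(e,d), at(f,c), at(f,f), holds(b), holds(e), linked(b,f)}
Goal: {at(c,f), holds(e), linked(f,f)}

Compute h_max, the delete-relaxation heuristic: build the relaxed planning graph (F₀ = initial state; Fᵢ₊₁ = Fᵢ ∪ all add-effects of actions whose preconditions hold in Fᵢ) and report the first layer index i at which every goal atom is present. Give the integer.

F0 = init (10 atoms)
F1 = F0 ∪ {at(b,c), at(b,d), at(b,e), at(b,f), holds(c), holds(d), holds(f), linked(b,b), linked(c,c), linked(d,d), linked(e,e), linked(f,f)}  (22 atoms)
F2 = F1 ∪ {at(c,b), at(c,d), at(c,e), at(c,f), at(d,b), at(d,c), at(d,e), at(d,f), at(f,b), at(f,d), at(f,e)}  (33 atoms)
goal ⊆ F2  ⇒  h_max = 2

2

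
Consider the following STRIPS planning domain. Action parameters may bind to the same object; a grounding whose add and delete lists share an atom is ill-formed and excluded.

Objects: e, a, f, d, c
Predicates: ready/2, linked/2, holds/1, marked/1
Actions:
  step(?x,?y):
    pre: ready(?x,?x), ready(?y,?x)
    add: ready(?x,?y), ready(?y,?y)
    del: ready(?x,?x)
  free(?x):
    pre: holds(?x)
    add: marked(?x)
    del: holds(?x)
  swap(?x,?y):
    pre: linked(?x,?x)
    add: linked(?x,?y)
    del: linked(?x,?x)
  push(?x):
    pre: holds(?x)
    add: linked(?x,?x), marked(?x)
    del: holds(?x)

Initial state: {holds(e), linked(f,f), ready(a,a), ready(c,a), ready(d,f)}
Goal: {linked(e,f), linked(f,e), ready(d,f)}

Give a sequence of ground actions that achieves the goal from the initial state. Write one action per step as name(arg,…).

swap(f,e); push(e); swap(e,f)

1. swap(f,e)  →  {holds(e), linked(f,e), ready(a,a), ready(c,a), ready(d,f)}
2. push(e)  →  {linked(e,e), linked(f,e), marked(e), ready(a,a), ready(c,a), ready(d,f)}
3. swap(e,f)  →  {linked(e,f), linked(f,e), marked(e), ready(a,a), ready(c,a), ready(d,f)}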